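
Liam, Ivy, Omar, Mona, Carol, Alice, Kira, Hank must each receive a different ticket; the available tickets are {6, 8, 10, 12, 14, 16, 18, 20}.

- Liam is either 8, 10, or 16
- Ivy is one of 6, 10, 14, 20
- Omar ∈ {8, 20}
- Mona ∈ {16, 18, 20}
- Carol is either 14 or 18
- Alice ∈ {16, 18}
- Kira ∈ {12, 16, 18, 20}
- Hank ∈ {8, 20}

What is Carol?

14

The 8 variables together cover exactly {6, 8, 10, 12, 14, 16, 18, 20} — 8 values for 8 variables — and 6 appears only in Ivy's list, so Ivy = 6.
Among the 7 still-open variables, 10 fits only Liam (and all 7 values in {8, 10, 12, 14, 16, 18, 20} must be used), so Liam = 10.
Among the 6 still-open variables, 12 fits only Kira (and all 6 values in {8, 12, 14, 16, 18, 20} must be used), so Kira = 12.
The 5 still-open variables draw from only 5 values {8, 14, 16, 18, 20}, so each is used; only Carol can be 14, hence Carol = 14.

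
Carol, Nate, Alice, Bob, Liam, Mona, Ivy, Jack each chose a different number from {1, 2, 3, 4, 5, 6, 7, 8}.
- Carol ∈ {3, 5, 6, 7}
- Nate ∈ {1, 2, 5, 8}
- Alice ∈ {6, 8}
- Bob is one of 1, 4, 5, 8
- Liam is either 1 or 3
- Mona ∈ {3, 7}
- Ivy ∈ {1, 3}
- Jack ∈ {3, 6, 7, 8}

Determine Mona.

The 8 variables draw from only 8 values {1, 2, 3, 4, 5, 6, 7, 8}, so each is used; only Nate can be 2, hence Nate = 2.
Among the 7 still-open variables, 4 fits only Bob (and all 7 values in {1, 3, 4, 5, 6, 7, 8} must be used), so Bob = 4.
The 6 still-open variables together cover exactly {1, 3, 5, 6, 7, 8} — 6 values for 6 variables — and 5 appears only in Carol's list, so Carol = 5.
Liam and Ivy between them cover only {1, 3} — a naked pair. Remove those values from Mona, Jack.
So Mona = 7.

7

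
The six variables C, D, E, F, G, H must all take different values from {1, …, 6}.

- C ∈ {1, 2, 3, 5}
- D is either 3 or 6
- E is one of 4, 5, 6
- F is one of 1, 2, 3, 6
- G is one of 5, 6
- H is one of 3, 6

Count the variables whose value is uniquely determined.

2

The 6 variables draw from only 6 values {1, 2, 3, 4, 5, 6}, so each is used; only E can be 4, hence E = 4.
The 2 variables D and H are confined to {3, 6}, which locks those values in; drop them from C, F, G.
G has just one choice, so G = 5. Strike 5 from C.
Determined: E=4, G=5. The other variables each still have more than one consistent value. That makes 2.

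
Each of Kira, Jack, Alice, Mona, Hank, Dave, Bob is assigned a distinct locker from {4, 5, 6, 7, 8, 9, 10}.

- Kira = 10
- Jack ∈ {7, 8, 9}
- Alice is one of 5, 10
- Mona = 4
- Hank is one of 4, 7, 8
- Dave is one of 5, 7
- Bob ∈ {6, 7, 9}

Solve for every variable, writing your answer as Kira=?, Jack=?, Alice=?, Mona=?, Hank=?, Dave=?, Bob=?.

Kira's domain is down to {10}, so Kira = 10. Remove 10 from Alice.
Alice must be 5 (only option left). Strike 5 from Dave.
Mona must be 4 (only option left). Remove 4 from Hank.
Dave has just one choice, so Dave = 7. Eliminate 7 elsewhere: Jack, Hank, Bob.
Hank must be 8 (only option left). Strike 8 from Jack.
That leaves Jack = 9. So Bob can't be 9.
Bob's domain is down to {6}, so Bob = 6.

Kira=10, Jack=9, Alice=5, Mona=4, Hank=8, Dave=7, Bob=6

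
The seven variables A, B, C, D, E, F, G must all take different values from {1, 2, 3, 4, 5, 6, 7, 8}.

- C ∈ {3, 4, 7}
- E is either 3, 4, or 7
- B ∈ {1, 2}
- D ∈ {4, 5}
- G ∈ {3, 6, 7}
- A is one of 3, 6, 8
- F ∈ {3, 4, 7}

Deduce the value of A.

The 3 variables C, E, F are confined to {3, 4, 7}, which locks those values in; drop them from A, D, G.
D must be 5 (only option left).
G must be 6 (only option left). Eliminate 6 elsewhere: A.
So A = 8.

8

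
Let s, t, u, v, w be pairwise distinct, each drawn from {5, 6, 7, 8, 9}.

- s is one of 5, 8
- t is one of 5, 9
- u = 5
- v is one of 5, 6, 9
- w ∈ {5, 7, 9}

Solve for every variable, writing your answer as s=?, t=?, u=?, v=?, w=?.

s=8, t=9, u=5, v=6, w=7

u has just one choice, so u = 5. So s, t, v, w can't be 5.
s's domain is down to {8}, so s = 8.
t must be 9 (only option left). Strike 9 from v, w.
v has just one choice, so v = 6.
That leaves w = 7.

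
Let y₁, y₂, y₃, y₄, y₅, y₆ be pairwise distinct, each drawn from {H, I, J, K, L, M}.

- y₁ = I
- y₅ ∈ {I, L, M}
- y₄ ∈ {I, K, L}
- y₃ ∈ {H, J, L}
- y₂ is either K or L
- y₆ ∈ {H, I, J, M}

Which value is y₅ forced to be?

M

y₁'s domain is down to {I}, so y₁ = I. Remove I from y₄, y₅, y₆.
y₂ and y₄ between them cover only {K, L} — a naked pair. Remove those values from y₃, y₅.
So y₅ = M.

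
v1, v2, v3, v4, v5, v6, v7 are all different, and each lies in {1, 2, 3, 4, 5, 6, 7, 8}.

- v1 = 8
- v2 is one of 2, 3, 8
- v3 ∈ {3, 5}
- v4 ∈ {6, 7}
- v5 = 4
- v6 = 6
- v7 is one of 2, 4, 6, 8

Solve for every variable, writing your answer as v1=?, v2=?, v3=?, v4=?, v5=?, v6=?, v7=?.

v1=8, v2=3, v3=5, v4=7, v5=4, v6=6, v7=2

v1 must be 8 (only option left). Eliminate 8 elsewhere: v2, v7.
v5 must be 4 (only option left). Eliminate 4 elsewhere: v7.
v6 must be 6 (only option left). Eliminate 6 elsewhere: v4, v7.
v7 must be 2 (only option left). Eliminate 2 elsewhere: v2.
v2 has just one choice, so v2 = 3. Eliminate 3 elsewhere: v3.
That leaves v3 = 5.
v4's domain is down to {7}, so v4 = 7.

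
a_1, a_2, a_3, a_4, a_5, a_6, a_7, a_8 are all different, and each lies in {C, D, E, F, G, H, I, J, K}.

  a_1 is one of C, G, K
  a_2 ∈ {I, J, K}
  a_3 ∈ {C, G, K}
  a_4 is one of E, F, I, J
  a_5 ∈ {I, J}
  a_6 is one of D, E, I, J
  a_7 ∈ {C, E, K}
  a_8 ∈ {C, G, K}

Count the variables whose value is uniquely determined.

3

The 8 variables together cover exactly {C, D, E, F, G, I, J, K} — 8 values for 8 variables — and D appears only in a_6's list, so a_6 = D.
The 7 still-open variables draw from only 7 values {C, E, F, G, I, J, K}, so each is used; only a_4 can be F, hence a_4 = F.
Among the 6 still-open variables, E fits only a_7 (and all 6 values in {C, E, G, I, J, K} must be used), so a_7 = E.
a_1, a_3, a_8 between them cover only {C, G, K} — a naked triple. Remove those values from a_2.
Determined: a_4=F, a_6=D, a_7=E. The other variables each still have more than one consistent value. That makes 3.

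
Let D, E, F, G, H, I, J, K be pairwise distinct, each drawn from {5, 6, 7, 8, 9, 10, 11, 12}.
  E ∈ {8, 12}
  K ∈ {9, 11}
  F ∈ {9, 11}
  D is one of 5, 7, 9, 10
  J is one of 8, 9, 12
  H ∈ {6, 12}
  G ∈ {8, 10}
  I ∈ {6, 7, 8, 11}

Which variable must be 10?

G

Among the 8 variables, 5 fits only D (and all 8 values in {5, 6, 7, 8, 9, 10, 11, 12} must be used), so D = 5.
The 7 still-open variables draw from only 7 values {6, 7, 8, 9, 10, 11, 12}, so each is used; only I can be 7, hence I = 7.
Among the 6 still-open variables, 6 fits only H (and all 6 values in {6, 8, 9, 10, 11, 12} must be used), so H = 6.
The 5 still-open variables together cover exactly {8, 9, 10, 11, 12} — 5 values for 5 variables — and 10 appears only in G's list, so G = 10.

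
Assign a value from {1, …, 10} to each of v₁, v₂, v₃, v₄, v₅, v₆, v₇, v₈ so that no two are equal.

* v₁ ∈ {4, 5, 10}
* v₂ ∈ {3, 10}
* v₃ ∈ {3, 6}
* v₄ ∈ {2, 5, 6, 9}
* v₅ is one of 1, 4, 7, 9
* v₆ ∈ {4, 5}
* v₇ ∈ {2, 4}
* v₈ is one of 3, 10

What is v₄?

v₂ and v₈ between them cover only {3, 10} — a naked pair. Remove those values from v₁, v₃.
v₃ has just one choice, so v₃ = 6. Eliminate 6 elsewhere: v₄.
v₁ and v₆ share exactly the 2 values {4, 5}; by pigeonhole those values go to them, so strike 4, 5 from v₄, v₅, v₇.
v₇'s domain is down to {2}, so v₇ = 2. Eliminate 2 elsewhere: v₄.
So v₄ = 9.

9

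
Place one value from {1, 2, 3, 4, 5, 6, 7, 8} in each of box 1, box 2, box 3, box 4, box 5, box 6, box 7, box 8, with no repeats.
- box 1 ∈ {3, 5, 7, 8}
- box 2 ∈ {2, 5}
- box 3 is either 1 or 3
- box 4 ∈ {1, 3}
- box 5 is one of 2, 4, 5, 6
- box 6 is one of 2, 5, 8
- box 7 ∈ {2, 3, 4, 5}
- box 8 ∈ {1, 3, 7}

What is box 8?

Among the 8 variables, 6 fits only box 5 (and all 8 values in {1, 2, 3, 4, 5, 6, 7, 8} must be used), so box 5 = 6.
The 7 still-open variables draw from only 7 values {1, 2, 3, 4, 5, 7, 8}, so each is used; only box 7 can be 4, hence box 7 = 4.
The 2 variables box 3 and box 4 are confined to {1, 3}, which locks those values in; drop them from box 1, box 8.
So box 8 = 7.

7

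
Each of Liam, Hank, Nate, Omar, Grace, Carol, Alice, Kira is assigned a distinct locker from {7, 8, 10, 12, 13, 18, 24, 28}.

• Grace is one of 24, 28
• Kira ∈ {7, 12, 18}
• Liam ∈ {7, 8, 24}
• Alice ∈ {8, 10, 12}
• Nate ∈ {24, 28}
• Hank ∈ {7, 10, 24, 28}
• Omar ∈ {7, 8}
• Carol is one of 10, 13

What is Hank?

10

Among the 8 variables, 13 fits only Carol (and all 8 values in {7, 8, 10, 12, 13, 18, 24, 28} must be used), so Carol = 13.
Among the 7 still-open variables, 18 fits only Kira (and all 7 values in {7, 8, 10, 12, 18, 24, 28} must be used), so Kira = 18.
The 6 still-open variables together cover exactly {7, 8, 10, 12, 24, 28} — 6 values for 6 variables — and 12 appears only in Alice's list, so Alice = 12.
Among the 5 still-open variables, 10 fits only Hank (and all 5 values in {7, 8, 10, 24, 28} must be used), so Hank = 10.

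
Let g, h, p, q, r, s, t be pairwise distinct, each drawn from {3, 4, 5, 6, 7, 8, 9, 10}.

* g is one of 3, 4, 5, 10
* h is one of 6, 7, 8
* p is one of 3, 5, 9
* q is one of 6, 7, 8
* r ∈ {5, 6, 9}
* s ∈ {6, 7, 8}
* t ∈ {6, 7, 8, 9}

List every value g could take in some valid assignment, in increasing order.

4, 10

h, q, s between them cover only {6, 7, 8} — a naked triple. Remove those values from r, t.
t has just one choice, so t = 9. Remove 9 from p, r.
r's domain is down to {5}, so r = 5. Eliminate 5 elsewhere: g, p.
p has just one choice, so p = 3. Strike 3 from g.
No further eliminations apply; g can still be any of 4, 10.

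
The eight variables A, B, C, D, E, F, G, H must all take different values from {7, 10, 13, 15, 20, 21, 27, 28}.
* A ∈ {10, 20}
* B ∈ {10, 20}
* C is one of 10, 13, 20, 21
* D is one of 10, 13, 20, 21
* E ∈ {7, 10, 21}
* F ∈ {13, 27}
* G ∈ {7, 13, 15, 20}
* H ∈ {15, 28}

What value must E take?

7

Among the 8 variables, 27 fits only F (and all 8 values in {7, 10, 13, 15, 20, 21, 27, 28} must be used), so F = 27.
Among the 7 still-open variables, 28 fits only H (and all 7 values in {7, 10, 13, 15, 20, 21, 28} must be used), so H = 28.
Among the 6 still-open variables, 15 fits only G (and all 6 values in {7, 10, 13, 15, 20, 21} must be used), so G = 15.
The 5 still-open variables draw from only 5 values {7, 10, 13, 20, 21}, so each is used; only E can be 7, hence E = 7.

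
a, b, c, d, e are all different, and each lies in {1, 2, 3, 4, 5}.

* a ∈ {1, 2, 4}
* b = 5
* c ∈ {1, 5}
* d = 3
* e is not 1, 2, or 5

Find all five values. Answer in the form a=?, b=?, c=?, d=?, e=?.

a=2, b=5, c=1, d=3, e=4

b's domain is down to {5}, so b = 5. Eliminate 5 elsewhere: c.
c must be 1 (only option left). Eliminate 1 elsewhere: a.
That leaves d = 3. Remove 3 from e.
e's domain is down to {4}, so e = 4. So a can't be 4.
That leaves a = 2.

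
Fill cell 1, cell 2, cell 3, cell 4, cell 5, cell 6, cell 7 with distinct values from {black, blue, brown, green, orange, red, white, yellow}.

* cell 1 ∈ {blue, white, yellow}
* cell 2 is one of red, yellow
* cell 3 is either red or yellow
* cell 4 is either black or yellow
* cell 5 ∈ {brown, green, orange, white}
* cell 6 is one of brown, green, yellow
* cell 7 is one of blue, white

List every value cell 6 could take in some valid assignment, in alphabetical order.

cell 2 and cell 3 share exactly the 2 values {red, yellow}; by pigeonhole those values go to them, so strike red, yellow from cell 1, cell 4, cell 6.
cell 4's domain is down to {black}, so cell 4 = black.
The 2 variables cell 1 and cell 7 are confined to {blue, white}, which locks those values in; drop them from cell 5.
No further eliminations apply; cell 6 can still be any of brown, green.

brown, green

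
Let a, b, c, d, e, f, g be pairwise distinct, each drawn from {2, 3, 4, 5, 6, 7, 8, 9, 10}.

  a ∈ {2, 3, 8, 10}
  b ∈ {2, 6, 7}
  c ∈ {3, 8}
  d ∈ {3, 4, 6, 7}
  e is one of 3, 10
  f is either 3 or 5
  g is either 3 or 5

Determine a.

f and g share exactly the 2 values {3, 5}; by pigeonhole those values go to them, so strike 3, 5 from a, c, d, e.
c must be 8 (only option left). So a can't be 8.
e must be 10 (only option left). Remove 10 from a.
So a = 2.

2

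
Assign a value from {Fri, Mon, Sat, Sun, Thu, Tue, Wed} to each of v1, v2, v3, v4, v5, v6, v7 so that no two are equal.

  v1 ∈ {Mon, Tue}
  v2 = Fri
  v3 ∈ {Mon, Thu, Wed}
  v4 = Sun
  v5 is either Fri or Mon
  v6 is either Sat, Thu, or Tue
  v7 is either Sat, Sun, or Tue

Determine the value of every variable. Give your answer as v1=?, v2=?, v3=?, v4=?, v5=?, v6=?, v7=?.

v1=Tue, v2=Fri, v3=Wed, v4=Sun, v5=Mon, v6=Thu, v7=Sat

v2's domain is down to {Fri}, so v2 = Fri. Strike Fri from v5.
v4's domain is down to {Sun}, so v4 = Sun. Remove Sun from v7.
v5 must be Mon (only option left). So v1, v3 can't be Mon.
v1 must be Tue (only option left). So v6, v7 can't be Tue.
v7 has just one choice, so v7 = Sat. Remove Sat from v6.
v6's domain is down to {Thu}, so v6 = Thu. So v3 can't be Thu.
v3 has just one choice, so v3 = Wed.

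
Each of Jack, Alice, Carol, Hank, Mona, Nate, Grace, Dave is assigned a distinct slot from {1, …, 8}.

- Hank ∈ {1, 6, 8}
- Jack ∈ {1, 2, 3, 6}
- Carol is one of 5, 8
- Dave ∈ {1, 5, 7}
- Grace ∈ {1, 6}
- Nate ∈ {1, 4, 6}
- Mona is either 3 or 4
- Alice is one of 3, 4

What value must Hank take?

The 8 variables draw from only 8 values {1, 2, 3, 4, 5, 6, 7, 8}, so each is used; only Jack can be 2, hence Jack = 2.
Among the 7 still-open variables, 7 fits only Dave (and all 7 values in {1, 3, 4, 5, 6, 7, 8} must be used), so Dave = 7.
Among the 6 still-open variables, 5 fits only Carol (and all 6 values in {1, 3, 4, 5, 6, 8} must be used), so Carol = 5.
Among the 5 still-open variables, 8 fits only Hank (and all 5 values in {1, 3, 4, 6, 8} must be used), so Hank = 8.

8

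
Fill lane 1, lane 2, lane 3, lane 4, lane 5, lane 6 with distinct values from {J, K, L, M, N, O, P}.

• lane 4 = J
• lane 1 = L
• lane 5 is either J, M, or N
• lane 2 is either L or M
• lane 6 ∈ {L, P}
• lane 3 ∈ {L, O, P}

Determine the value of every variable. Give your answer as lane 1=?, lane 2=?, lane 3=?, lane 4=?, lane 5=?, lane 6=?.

lane 1's domain is down to {L}, so lane 1 = L. Strike L from lane 2, lane 3, lane 6.
lane 2 must be M (only option left). So lane 5 can't be M.
lane 4 has just one choice, so lane 4 = J. Remove J from lane 5.
That leaves lane 5 = N.
That leaves lane 6 = P. Eliminate P elsewhere: lane 3.
lane 3 must be O (only option left).

lane 1=L, lane 2=M, lane 3=O, lane 4=J, lane 5=N, lane 6=P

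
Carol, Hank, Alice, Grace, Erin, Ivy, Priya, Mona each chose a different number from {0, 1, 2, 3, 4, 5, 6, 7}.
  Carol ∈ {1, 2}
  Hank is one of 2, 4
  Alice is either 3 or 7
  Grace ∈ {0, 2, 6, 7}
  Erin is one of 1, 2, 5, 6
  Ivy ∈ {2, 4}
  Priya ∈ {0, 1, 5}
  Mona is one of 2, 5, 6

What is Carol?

1

The 8 variables together cover exactly {0, 1, 2, 3, 4, 5, 6, 7} — 8 values for 8 variables — and 3 appears only in Alice's list, so Alice = 3.
The 7 still-open variables draw from only 7 values {0, 1, 2, 4, 5, 6, 7}, so each is used; only Grace can be 7, hence Grace = 7.
The 6 still-open variables together cover exactly {0, 1, 2, 4, 5, 6} — 6 values for 6 variables — and 0 appears only in Priya's list, so Priya = 0.
Hank and Ivy share exactly the 2 values {2, 4}; by pigeonhole those values go to them, so strike 2, 4 from Carol, Erin, Mona.
So Carol = 1.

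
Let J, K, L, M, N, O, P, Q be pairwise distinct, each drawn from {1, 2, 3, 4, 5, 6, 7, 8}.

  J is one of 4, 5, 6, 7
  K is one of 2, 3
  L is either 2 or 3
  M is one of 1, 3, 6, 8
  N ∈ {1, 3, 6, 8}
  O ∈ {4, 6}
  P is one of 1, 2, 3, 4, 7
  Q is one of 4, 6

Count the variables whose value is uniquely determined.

2

Among the 8 variables, 5 fits only J (and all 8 values in {1, 2, 3, 4, 5, 6, 7, 8} must be used), so J = 5.
The 7 still-open variables together cover exactly {1, 2, 3, 4, 6, 7, 8} — 7 values for 7 variables — and 7 appears only in P's list, so P = 7.
K and L share exactly the 2 values {2, 3}; by pigeonhole those values go to them, so strike 2, 3 from M, N.
O and Q between them cover only {4, 6} — a naked pair. Remove those values from M, N.
Determined: J=5, P=7. The other variables each still have more than one consistent value. That makes 2.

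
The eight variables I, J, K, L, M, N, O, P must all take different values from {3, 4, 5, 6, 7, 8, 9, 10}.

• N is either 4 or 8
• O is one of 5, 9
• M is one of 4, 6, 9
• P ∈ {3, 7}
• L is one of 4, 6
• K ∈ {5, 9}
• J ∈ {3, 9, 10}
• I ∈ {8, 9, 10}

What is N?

8

The 8 variables draw from only 8 values {3, 4, 5, 6, 7, 8, 9, 10}, so each is used; only P can be 7, hence P = 7.
The 7 still-open variables together cover exactly {3, 4, 5, 6, 8, 9, 10} — 7 values for 7 variables — and 3 appears only in J's list, so J = 3.
The 6 still-open variables together cover exactly {4, 5, 6, 8, 9, 10} — 6 values for 6 variables — and 10 appears only in I's list, so I = 10.
The 5 still-open variables together cover exactly {4, 5, 6, 8, 9} — 5 values for 5 variables — and 8 appears only in N's list, so N = 8.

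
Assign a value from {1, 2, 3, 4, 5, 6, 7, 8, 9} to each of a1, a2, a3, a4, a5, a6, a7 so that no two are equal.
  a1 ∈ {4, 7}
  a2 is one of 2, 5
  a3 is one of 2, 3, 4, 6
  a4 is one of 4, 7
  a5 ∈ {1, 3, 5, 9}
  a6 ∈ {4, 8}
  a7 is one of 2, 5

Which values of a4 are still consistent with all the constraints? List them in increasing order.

4, 7

a1 and a4 between them cover only {4, 7} — a naked pair. Remove those values from a3, a6.
a6 has just one choice, so a6 = 8.
a2 and a7 share exactly the 2 values {2, 5}; by pigeonhole those values go to them, so strike 2, 5 from a3, a5.
No further eliminations apply; a4 can still be any of 4, 7.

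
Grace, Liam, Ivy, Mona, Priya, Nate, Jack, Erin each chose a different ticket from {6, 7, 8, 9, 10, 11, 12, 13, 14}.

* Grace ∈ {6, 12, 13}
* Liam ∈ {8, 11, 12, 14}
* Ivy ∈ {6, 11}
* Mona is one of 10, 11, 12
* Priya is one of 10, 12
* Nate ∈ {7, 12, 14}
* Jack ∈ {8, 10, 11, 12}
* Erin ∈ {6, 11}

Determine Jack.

8

The 8 variables together cover exactly {6, 7, 8, 10, 11, 12, 13, 14} — 8 values for 8 variables — and 7 appears only in Nate's list, so Nate = 7.
The 7 still-open variables draw from only 7 values {6, 8, 10, 11, 12, 13, 14}, so each is used; only Grace can be 13, hence Grace = 13.
Among the 6 still-open variables, 14 fits only Liam (and all 6 values in {6, 8, 10, 11, 12, 14} must be used), so Liam = 14.
Among the 5 still-open variables, 8 fits only Jack (and all 5 values in {6, 8, 10, 11, 12} must be used), so Jack = 8.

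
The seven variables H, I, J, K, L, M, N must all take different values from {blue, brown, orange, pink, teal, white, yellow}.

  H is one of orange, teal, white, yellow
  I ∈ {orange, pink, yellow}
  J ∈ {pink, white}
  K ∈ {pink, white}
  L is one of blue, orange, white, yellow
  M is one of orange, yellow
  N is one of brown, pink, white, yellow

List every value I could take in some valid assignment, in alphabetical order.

The 7 variables together cover exactly {blue, brown, orange, pink, teal, white, yellow} — 7 values for 7 variables — and blue appears only in L's list, so L = blue.
The 6 still-open variables together cover exactly {brown, orange, pink, teal, white, yellow} — 6 values for 6 variables — and brown appears only in N's list, so N = brown.
Among the 5 still-open variables, teal fits only H (and all 5 values in {orange, pink, teal, white, yellow} must be used), so H = teal.
The 2 variables J and K are confined to {pink, white}, which locks those values in; drop them from I.
No further eliminations apply; I can still be any of orange, yellow.

orange, yellow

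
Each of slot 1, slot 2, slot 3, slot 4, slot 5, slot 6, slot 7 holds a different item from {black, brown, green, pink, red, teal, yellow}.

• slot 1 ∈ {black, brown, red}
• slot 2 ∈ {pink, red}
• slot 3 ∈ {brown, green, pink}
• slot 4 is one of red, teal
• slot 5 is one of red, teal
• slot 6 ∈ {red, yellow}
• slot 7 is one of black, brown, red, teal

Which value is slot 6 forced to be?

yellow

The 7 variables together cover exactly {black, brown, green, pink, red, teal, yellow} — 7 values for 7 variables — and green appears only in slot 3's list, so slot 3 = green.
Among the 6 still-open variables, pink fits only slot 2 (and all 6 values in {black, brown, pink, red, teal, yellow} must be used), so slot 2 = pink.
The 5 still-open variables together cover exactly {black, brown, red, teal, yellow} — 5 values for 5 variables — and yellow appears only in slot 6's list, so slot 6 = yellow.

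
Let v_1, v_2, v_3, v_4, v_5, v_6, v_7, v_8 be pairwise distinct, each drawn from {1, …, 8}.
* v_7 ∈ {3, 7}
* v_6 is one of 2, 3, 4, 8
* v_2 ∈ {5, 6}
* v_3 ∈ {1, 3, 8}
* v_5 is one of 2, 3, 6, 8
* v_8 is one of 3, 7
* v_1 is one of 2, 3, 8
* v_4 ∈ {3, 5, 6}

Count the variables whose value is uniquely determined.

The 8 variables together cover exactly {1, 2, 3, 4, 5, 6, 7, 8} — 8 values for 8 variables — and 1 appears only in v_3's list, so v_3 = 1.
Among the 7 still-open variables, 4 fits only v_6 (and all 7 values in {2, 3, 4, 5, 6, 7, 8} must be used), so v_6 = 4.
v_7 and v_8 between them cover only {3, 7} — a naked pair. Remove those values from v_1, v_4, v_5.
v_2 and v_4 between them cover only {5, 6} — a naked pair. Remove those values from v_5.
Determined: v_3=1, v_6=4. The other variables each still have more than one consistent value. That makes 2.

2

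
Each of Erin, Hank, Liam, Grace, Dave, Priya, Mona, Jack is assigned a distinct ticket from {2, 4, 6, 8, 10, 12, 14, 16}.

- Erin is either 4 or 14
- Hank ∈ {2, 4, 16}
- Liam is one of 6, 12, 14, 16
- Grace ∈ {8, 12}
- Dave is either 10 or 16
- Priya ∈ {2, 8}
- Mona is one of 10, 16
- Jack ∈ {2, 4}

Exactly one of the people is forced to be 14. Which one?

Erin

The 8 variables together cover exactly {2, 4, 6, 8, 10, 12, 14, 16} — 8 values for 8 variables — and 6 appears only in Liam's list, so Liam = 6.
The 7 still-open variables together cover exactly {2, 4, 8, 10, 12, 14, 16} — 7 values for 7 variables — and 12 appears only in Grace's list, so Grace = 12.
The 6 still-open variables draw from only 6 values {2, 4, 8, 10, 14, 16}, so each is used; only Priya can be 8, hence Priya = 8.
The 5 still-open variables draw from only 5 values {2, 4, 10, 14, 16}, so each is used; only Erin can be 14, hence Erin = 14.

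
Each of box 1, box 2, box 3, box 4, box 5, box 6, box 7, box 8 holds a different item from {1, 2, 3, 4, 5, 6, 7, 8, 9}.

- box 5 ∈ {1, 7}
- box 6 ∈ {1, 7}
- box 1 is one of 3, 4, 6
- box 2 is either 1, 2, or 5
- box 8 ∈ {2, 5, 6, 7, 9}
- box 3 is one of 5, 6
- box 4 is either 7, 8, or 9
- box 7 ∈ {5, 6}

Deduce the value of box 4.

box 3 and box 7 share exactly the 2 values {5, 6}; by pigeonhole those values go to them, so strike 5, 6 from box 1, box 2, box 8.
The 2 variables box 5 and box 6 are confined to {1, 7}, which locks those values in; drop them from box 2, box 4, box 8.
That leaves box 2 = 2. So box 8 can't be 2.
That leaves box 8 = 9. Remove 9 from box 4.
So box 4 = 8.

8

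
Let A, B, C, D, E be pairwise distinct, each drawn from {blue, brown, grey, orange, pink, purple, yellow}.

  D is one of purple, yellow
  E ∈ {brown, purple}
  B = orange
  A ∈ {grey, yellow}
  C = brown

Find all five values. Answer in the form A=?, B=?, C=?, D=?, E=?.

A=grey, B=orange, C=brown, D=yellow, E=purple

B's domain is down to {orange}, so B = orange.
C has just one choice, so C = brown. Strike brown from E.
E must be purple (only option left). So D can't be purple.
That leaves D = yellow. Strike yellow from A.
A's domain is down to {grey}, so A = grey.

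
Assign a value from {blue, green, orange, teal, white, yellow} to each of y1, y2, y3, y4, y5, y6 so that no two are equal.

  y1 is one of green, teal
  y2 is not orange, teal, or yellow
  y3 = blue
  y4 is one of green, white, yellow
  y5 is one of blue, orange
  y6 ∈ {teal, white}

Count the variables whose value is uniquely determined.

y3's domain is down to {blue}, so y3 = blue. Strike blue from y2, y5.
y5 must be orange (only option left).
The 4 still-open variables together cover exactly {green, teal, white, yellow} — 4 values for 4 variables — and yellow appears only in y4's list, so y4 = yellow.
Determined: y3=blue, y4=yellow, y5=orange. The other variables each still have more than one consistent value. That makes 3.

3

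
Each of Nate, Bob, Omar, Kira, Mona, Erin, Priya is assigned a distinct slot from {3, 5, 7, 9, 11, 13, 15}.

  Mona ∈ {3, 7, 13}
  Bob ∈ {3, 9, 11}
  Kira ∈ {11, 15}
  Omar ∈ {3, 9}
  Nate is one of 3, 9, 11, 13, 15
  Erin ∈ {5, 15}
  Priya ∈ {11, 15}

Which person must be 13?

Among the 7 variables, 5 fits only Erin (and all 7 values in {3, 5, 7, 9, 11, 13, 15} must be used), so Erin = 5.
Among the 6 still-open variables, 7 fits only Mona (and all 6 values in {3, 7, 9, 11, 13, 15} must be used), so Mona = 7.
The 5 still-open variables together cover exactly {3, 9, 11, 13, 15} — 5 values for 5 variables — and 13 appears only in Nate's list, so Nate = 13.

Nate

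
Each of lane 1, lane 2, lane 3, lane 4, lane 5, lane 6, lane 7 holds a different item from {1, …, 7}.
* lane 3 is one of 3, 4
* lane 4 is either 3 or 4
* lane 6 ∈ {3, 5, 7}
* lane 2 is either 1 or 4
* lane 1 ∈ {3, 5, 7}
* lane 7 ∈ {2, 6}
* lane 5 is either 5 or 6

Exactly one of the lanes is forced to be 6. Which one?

lane 5

The 7 variables together cover exactly {1, 2, 3, 4, 5, 6, 7} — 7 values for 7 variables — and 1 appears only in lane 2's list, so lane 2 = 1.
The 6 still-open variables together cover exactly {2, 3, 4, 5, 6, 7} — 6 values for 6 variables — and 2 appears only in lane 7's list, so lane 7 = 2.
Among the 5 still-open variables, 6 fits only lane 5 (and all 5 values in {3, 4, 5, 6, 7} must be used), so lane 5 = 6.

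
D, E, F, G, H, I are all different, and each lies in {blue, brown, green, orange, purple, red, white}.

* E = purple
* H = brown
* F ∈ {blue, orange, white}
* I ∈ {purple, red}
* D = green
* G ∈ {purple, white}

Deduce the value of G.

D has just one choice, so D = green.
E must be purple (only option left). So G, I can't be purple.
So G = white.

white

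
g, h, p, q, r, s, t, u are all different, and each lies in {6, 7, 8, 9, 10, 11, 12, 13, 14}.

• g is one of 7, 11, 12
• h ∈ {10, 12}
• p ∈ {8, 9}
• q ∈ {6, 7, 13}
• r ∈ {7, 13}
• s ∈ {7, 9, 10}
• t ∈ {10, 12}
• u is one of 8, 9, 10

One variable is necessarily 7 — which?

Among the 8 variables, 6 fits only q (and all 8 values in {6, 7, 8, 9, 10, 11, 12, 13} must be used), so q = 6.
The 7 still-open variables draw from only 7 values {7, 8, 9, 10, 11, 12, 13}, so each is used; only g can be 11, hence g = 11.
The 6 still-open variables together cover exactly {7, 8, 9, 10, 12, 13} — 6 values for 6 variables — and 13 appears only in r's list, so r = 13.
The 5 still-open variables draw from only 5 values {7, 8, 9, 10, 12}, so each is used; only s can be 7, hence s = 7.

s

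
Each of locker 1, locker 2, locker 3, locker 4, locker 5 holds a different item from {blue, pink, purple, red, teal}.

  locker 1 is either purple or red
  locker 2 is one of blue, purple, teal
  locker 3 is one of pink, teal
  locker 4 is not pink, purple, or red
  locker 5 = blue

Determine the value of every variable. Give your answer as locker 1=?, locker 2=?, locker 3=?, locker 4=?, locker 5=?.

locker 1=red, locker 2=purple, locker 3=pink, locker 4=teal, locker 5=blue

locker 5 must be blue (only option left). Eliminate blue elsewhere: locker 2, locker 4.
That leaves locker 4 = teal. Eliminate teal elsewhere: locker 2, locker 3.
That leaves locker 2 = purple. Remove purple from locker 1.
That leaves locker 3 = pink.
That leaves locker 1 = red.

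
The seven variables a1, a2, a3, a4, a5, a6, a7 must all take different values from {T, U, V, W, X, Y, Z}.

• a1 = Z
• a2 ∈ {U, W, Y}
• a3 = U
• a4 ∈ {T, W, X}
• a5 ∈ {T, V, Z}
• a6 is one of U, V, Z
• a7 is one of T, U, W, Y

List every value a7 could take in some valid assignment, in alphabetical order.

W, Y

a1 has just one choice, so a1 = Z. Strike Z from a5, a6.
a3 must be U (only option left). Strike U from a2, a6, a7.
a6 must be V (only option left). So a5 can't be V.
a5's domain is down to {T}, so a5 = T. Strike T from a4, a7.
The 3 still-open variables draw from only 3 values {W, X, Y}, so each is used; only a4 can be X, hence a4 = X.
No further eliminations apply; a7 can still be any of W, Y.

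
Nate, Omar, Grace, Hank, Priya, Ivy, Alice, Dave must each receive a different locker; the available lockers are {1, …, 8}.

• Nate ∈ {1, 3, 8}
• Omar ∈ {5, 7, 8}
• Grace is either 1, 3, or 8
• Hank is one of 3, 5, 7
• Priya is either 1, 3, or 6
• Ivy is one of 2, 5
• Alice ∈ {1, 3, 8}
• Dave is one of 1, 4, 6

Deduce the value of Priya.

6

The 8 variables together cover exactly {1, 2, 3, 4, 5, 6, 7, 8} — 8 values for 8 variables — and 2 appears only in Ivy's list, so Ivy = 2.
The 7 still-open variables together cover exactly {1, 3, 4, 5, 6, 7, 8} — 7 values for 7 variables — and 4 appears only in Dave's list, so Dave = 4.
The 6 still-open variables draw from only 6 values {1, 3, 5, 6, 7, 8}, so each is used; only Priya can be 6, hence Priya = 6.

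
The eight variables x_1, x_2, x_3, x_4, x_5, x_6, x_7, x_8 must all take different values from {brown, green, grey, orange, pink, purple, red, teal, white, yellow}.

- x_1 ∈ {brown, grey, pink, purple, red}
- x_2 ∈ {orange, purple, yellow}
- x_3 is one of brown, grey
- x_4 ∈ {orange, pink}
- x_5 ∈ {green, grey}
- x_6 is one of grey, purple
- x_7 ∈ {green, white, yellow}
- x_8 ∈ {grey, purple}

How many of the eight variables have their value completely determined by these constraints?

2

x_6 and x_8 share exactly the 2 values {grey, purple}; by pigeonhole those values go to them, so strike grey, purple from x_1, x_2, x_3, x_5.
x_3's domain is down to {brown}, so x_3 = brown. Eliminate brown elsewhere: x_1.
That leaves x_5 = green. Strike green from x_7.
Determined: x_3=brown, x_5=green. The other variables each still have more than one consistent value. That makes 2.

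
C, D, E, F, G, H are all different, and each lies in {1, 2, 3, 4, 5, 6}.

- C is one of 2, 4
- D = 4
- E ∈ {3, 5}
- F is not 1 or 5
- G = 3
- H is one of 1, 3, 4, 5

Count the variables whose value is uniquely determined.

D has just one choice, so D = 4. So C, F, H can't be 4.
G has just one choice, so G = 3. So E, F, H can't be 3.
That leaves C = 2. Strike 2 from F.
E has just one choice, so E = 5. So H can't be 5.
F's domain is down to {6}, so F = 6.
H's domain is down to {1}, so H = 1.
Every variable is fixed: C=2, D=4, E=5, F=6, G=3, H=1. That makes 6.

6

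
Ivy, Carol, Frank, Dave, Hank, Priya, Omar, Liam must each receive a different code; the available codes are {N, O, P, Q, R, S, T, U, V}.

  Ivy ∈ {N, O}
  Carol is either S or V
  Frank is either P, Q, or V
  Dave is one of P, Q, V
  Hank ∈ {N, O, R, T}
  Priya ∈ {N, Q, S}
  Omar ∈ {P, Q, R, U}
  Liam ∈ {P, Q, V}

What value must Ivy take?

O

Frank, Dave, Liam between them cover only {P, Q, V} — a naked triple. Remove those values from Carol, Priya, Omar.
Carol's domain is down to {S}, so Carol = S. Strike S from Priya.
That leaves Priya = N. Strike N from Ivy, Hank.
So Ivy = O.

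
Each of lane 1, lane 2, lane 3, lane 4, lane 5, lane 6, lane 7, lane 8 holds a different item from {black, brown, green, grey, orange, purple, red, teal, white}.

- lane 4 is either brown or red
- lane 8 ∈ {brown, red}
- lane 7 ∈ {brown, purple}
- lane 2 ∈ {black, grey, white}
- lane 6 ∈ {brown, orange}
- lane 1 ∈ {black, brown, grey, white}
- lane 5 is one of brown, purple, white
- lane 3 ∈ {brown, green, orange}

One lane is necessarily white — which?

lane 5

The 8 variables draw from only 8 values {black, brown, green, grey, orange, purple, red, white}, so each is used; only lane 3 can be green, hence lane 3 = green.
Among the 7 still-open variables, orange fits only lane 6 (and all 7 values in {black, brown, grey, orange, purple, red, white} must be used), so lane 6 = orange.
lane 4 and lane 8 between them cover only {brown, red} — a naked pair. Remove those values from lane 1, lane 5, lane 7.
lane 7's domain is down to {purple}, so lane 7 = purple. Strike purple from lane 5.
So white goes to lane 5.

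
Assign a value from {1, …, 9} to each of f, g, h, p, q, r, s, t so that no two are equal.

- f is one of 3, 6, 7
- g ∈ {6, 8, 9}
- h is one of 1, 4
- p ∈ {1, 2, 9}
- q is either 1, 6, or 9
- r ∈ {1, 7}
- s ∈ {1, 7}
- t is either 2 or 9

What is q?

The 8 variables draw from only 8 values {1, 2, 3, 4, 6, 7, 8, 9}, so each is used; only f can be 3, hence f = 3.
Among the 7 still-open variables, 4 fits only h (and all 7 values in {1, 2, 4, 6, 7, 8, 9} must be used), so h = 4.
Among the 6 still-open variables, 8 fits only g (and all 6 values in {1, 2, 6, 7, 8, 9} must be used), so g = 8.
The 5 still-open variables together cover exactly {1, 2, 6, 7, 9} — 5 values for 5 variables — and 6 appears only in q's list, so q = 6.

6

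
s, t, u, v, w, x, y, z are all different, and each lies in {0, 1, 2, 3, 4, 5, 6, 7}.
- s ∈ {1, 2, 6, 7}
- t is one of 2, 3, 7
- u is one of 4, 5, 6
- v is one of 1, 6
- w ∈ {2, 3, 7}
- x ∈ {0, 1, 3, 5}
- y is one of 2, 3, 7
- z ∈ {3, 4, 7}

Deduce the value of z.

The 8 variables together cover exactly {0, 1, 2, 3, 4, 5, 6, 7} — 8 values for 8 variables — and 0 appears only in x's list, so x = 0.
The 7 still-open variables draw from only 7 values {1, 2, 3, 4, 5, 6, 7}, so each is used; only u can be 5, hence u = 5.
The 6 still-open variables together cover exactly {1, 2, 3, 4, 6, 7} — 6 values for 6 variables — and 4 appears only in z's list, so z = 4.

4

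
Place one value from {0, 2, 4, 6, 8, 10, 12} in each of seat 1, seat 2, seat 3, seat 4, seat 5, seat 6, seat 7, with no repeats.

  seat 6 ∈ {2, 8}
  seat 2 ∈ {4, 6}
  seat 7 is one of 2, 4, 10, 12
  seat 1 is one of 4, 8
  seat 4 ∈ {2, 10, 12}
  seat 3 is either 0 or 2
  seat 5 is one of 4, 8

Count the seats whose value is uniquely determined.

3

The 7 variables draw from only 7 values {0, 2, 4, 6, 8, 10, 12}, so each is used; only seat 3 can be 0, hence seat 3 = 0.
The 6 still-open variables draw from only 6 values {2, 4, 6, 8, 10, 12}, so each is used; only seat 2 can be 6, hence seat 2 = 6.
The 2 variables seat 1 and seat 5 are confined to {4, 8}, which locks those values in; drop them from seat 6, seat 7.
seat 6 has just one choice, so seat 6 = 2. Eliminate 2 elsewhere: seat 4, seat 7.
Determined: seat 2=6, seat 3=0, seat 6=2. The other seats each still have more than one consistent value. That makes 3.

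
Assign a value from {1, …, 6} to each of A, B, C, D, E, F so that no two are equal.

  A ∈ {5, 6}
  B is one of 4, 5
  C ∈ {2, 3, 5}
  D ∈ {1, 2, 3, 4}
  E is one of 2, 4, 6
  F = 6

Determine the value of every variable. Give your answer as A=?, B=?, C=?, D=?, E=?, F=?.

F's domain is down to {6}, so F = 6. Remove 6 from A, E.
That leaves A = 5. Eliminate 5 elsewhere: B, C.
That leaves B = 4. Eliminate 4 elsewhere: D, E.
That leaves E = 2. Strike 2 from C, D.
C must be 3 (only option left). Strike 3 from D.
D must be 1 (only option left).

A=5, B=4, C=3, D=1, E=2, F=6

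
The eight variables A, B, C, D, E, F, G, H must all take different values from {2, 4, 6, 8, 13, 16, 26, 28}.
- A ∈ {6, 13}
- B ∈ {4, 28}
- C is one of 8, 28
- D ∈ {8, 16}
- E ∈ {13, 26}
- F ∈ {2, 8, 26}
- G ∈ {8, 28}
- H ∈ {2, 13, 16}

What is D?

16

Among the 8 variables, 4 fits only B (and all 8 values in {2, 4, 6, 8, 13, 16, 26, 28} must be used), so B = 4.
Among the 7 still-open variables, 6 fits only A (and all 7 values in {2, 6, 8, 13, 16, 26, 28} must be used), so A = 6.
C and G share exactly the 2 values {8, 28}; by pigeonhole those values go to them, so strike 8, 28 from D, F.
So D = 16.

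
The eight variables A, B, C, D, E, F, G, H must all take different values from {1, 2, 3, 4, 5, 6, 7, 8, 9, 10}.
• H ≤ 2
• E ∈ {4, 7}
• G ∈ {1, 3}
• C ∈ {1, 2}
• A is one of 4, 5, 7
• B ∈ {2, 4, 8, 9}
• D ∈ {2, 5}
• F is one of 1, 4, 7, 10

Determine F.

C and H share exactly the 2 values {1, 2}; by pigeonhole those values go to them, so strike 1, 2 from B, D, F, G.
D must be 5 (only option left). Eliminate 5 elsewhere: A.
G's domain is down to {3}, so G = 3.
A and E between them cover only {4, 7} — a naked pair. Remove those values from B, F.
So F = 10.

10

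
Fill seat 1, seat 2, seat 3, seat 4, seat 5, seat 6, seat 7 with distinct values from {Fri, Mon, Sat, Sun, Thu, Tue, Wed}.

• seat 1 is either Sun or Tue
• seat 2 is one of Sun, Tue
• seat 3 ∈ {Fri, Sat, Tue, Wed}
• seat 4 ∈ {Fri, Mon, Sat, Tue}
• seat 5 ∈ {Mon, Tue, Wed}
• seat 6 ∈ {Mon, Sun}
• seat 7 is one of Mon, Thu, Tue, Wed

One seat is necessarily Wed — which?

seat 5

The 7 variables draw from only 7 values {Fri, Mon, Sat, Sun, Thu, Tue, Wed}, so each is used; only seat 7 can be Thu, hence seat 7 = Thu.
The 2 variables seat 1 and seat 2 are confined to {Sun, Tue}, which locks those values in; drop them from seat 3, seat 4, seat 5, seat 6.
seat 6 has just one choice, so seat 6 = Mon. So seat 4, seat 5 can't be Mon.
So Wed goes to seat 5.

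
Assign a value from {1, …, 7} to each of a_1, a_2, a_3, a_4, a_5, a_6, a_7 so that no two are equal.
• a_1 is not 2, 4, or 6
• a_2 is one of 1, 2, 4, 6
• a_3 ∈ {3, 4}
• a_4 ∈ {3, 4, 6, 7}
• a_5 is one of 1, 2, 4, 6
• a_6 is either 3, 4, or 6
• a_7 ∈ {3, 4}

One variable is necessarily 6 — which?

The 7 variables draw from only 7 values {1, 2, 3, 4, 5, 6, 7}, so each is used; only a_1 can be 5, hence a_1 = 5.
The 6 still-open variables draw from only 6 values {1, 2, 3, 4, 6, 7}, so each is used; only a_4 can be 7, hence a_4 = 7.
The 2 variables a_3 and a_7 are confined to {3, 4}, which locks those values in; drop them from a_2, a_5, a_6.
So 6 goes to a_6.

a_6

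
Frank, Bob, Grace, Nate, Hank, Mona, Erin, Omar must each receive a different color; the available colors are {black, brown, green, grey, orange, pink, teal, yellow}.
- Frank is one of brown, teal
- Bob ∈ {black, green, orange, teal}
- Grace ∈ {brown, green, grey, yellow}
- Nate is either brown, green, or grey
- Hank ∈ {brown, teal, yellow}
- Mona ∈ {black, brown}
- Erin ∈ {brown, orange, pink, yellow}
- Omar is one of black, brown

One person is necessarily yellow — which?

Hank

The 8 variables together cover exactly {black, brown, green, grey, orange, pink, teal, yellow} — 8 values for 8 variables — and pink appears only in Erin's list, so Erin = pink.
The 7 still-open variables draw from only 7 values {black, brown, green, grey, orange, teal, yellow}, so each is used; only Bob can be orange, hence Bob = orange.
Mona and Omar share exactly the 2 values {black, brown}; by pigeonhole those values go to them, so strike black, brown from Frank, Grace, Nate, Hank.
Frank must be teal (only option left). Remove teal from Hank.
So yellow goes to Hank.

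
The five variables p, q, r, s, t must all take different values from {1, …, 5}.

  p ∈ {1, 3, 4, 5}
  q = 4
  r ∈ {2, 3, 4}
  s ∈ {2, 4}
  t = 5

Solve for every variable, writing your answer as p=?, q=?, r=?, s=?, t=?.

p=1, q=4, r=3, s=2, t=5

q must be 4 (only option left). Strike 4 from p, r, s.
s must be 2 (only option left). Remove 2 from r.
t's domain is down to {5}, so t = 5. Eliminate 5 elsewhere: p.
r must be 3 (only option left). Remove 3 from p.
That leaves p = 1.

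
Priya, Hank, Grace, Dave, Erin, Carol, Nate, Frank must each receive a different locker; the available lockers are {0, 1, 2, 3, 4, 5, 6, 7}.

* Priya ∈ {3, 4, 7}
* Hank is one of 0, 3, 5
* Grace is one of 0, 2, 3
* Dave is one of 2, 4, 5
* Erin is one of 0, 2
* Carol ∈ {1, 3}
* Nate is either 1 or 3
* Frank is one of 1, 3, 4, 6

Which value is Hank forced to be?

5

Among the 8 variables, 6 fits only Frank (and all 8 values in {0, 1, 2, 3, 4, 5, 6, 7} must be used), so Frank = 6.
The 7 still-open variables draw from only 7 values {0, 1, 2, 3, 4, 5, 7}, so each is used; only Priya can be 7, hence Priya = 7.
The 6 still-open variables draw from only 6 values {0, 1, 2, 3, 4, 5}, so each is used; only Dave can be 4, hence Dave = 4.
The 5 still-open variables together cover exactly {0, 1, 2, 3, 5} — 5 values for 5 variables — and 5 appears only in Hank's list, so Hank = 5.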